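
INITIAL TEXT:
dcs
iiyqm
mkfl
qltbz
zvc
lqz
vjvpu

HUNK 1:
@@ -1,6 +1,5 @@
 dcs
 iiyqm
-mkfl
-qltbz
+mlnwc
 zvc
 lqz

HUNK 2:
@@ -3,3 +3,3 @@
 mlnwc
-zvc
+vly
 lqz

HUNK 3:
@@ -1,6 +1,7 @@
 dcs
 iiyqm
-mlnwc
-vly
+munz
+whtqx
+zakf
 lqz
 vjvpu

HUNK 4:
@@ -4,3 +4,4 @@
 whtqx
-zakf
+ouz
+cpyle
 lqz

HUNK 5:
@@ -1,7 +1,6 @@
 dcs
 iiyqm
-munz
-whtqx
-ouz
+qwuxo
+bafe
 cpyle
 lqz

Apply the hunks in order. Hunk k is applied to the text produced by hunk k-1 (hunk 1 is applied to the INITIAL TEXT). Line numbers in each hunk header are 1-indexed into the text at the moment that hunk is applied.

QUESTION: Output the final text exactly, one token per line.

Answer: dcs
iiyqm
qwuxo
bafe
cpyle
lqz
vjvpu

Derivation:
Hunk 1: at line 1 remove [mkfl,qltbz] add [mlnwc] -> 6 lines: dcs iiyqm mlnwc zvc lqz vjvpu
Hunk 2: at line 3 remove [zvc] add [vly] -> 6 lines: dcs iiyqm mlnwc vly lqz vjvpu
Hunk 3: at line 1 remove [mlnwc,vly] add [munz,whtqx,zakf] -> 7 lines: dcs iiyqm munz whtqx zakf lqz vjvpu
Hunk 4: at line 4 remove [zakf] add [ouz,cpyle] -> 8 lines: dcs iiyqm munz whtqx ouz cpyle lqz vjvpu
Hunk 5: at line 1 remove [munz,whtqx,ouz] add [qwuxo,bafe] -> 7 lines: dcs iiyqm qwuxo bafe cpyle lqz vjvpu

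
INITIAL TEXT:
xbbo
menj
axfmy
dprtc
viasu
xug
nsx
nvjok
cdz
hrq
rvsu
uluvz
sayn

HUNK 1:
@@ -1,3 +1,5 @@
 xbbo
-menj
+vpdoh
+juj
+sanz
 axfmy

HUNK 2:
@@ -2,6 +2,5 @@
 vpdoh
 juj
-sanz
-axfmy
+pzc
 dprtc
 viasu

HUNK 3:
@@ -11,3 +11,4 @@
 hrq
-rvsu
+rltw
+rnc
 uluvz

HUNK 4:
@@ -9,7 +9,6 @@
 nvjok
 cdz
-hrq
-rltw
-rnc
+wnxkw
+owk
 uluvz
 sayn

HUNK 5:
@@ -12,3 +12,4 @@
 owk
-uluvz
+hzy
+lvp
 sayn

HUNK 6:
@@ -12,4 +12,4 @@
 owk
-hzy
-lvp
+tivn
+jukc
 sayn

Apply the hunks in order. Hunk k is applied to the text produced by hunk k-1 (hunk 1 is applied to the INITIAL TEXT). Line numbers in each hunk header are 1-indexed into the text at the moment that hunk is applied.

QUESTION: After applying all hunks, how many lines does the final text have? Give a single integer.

Answer: 15

Derivation:
Hunk 1: at line 1 remove [menj] add [vpdoh,juj,sanz] -> 15 lines: xbbo vpdoh juj sanz axfmy dprtc viasu xug nsx nvjok cdz hrq rvsu uluvz sayn
Hunk 2: at line 2 remove [sanz,axfmy] add [pzc] -> 14 lines: xbbo vpdoh juj pzc dprtc viasu xug nsx nvjok cdz hrq rvsu uluvz sayn
Hunk 3: at line 11 remove [rvsu] add [rltw,rnc] -> 15 lines: xbbo vpdoh juj pzc dprtc viasu xug nsx nvjok cdz hrq rltw rnc uluvz sayn
Hunk 4: at line 9 remove [hrq,rltw,rnc] add [wnxkw,owk] -> 14 lines: xbbo vpdoh juj pzc dprtc viasu xug nsx nvjok cdz wnxkw owk uluvz sayn
Hunk 5: at line 12 remove [uluvz] add [hzy,lvp] -> 15 lines: xbbo vpdoh juj pzc dprtc viasu xug nsx nvjok cdz wnxkw owk hzy lvp sayn
Hunk 6: at line 12 remove [hzy,lvp] add [tivn,jukc] -> 15 lines: xbbo vpdoh juj pzc dprtc viasu xug nsx nvjok cdz wnxkw owk tivn jukc sayn
Final line count: 15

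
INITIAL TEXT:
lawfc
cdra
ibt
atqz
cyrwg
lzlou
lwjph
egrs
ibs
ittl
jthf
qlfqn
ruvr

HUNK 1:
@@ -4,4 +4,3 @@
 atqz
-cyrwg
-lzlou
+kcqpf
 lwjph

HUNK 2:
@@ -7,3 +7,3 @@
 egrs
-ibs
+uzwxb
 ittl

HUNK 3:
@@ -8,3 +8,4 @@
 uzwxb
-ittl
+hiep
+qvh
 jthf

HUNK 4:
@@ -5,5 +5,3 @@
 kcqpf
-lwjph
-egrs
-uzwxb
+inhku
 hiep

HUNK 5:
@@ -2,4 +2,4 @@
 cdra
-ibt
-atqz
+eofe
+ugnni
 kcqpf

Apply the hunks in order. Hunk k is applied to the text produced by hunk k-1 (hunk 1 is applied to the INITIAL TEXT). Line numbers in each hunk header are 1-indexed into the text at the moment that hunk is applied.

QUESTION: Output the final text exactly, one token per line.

Hunk 1: at line 4 remove [cyrwg,lzlou] add [kcqpf] -> 12 lines: lawfc cdra ibt atqz kcqpf lwjph egrs ibs ittl jthf qlfqn ruvr
Hunk 2: at line 7 remove [ibs] add [uzwxb] -> 12 lines: lawfc cdra ibt atqz kcqpf lwjph egrs uzwxb ittl jthf qlfqn ruvr
Hunk 3: at line 8 remove [ittl] add [hiep,qvh] -> 13 lines: lawfc cdra ibt atqz kcqpf lwjph egrs uzwxb hiep qvh jthf qlfqn ruvr
Hunk 4: at line 5 remove [lwjph,egrs,uzwxb] add [inhku] -> 11 lines: lawfc cdra ibt atqz kcqpf inhku hiep qvh jthf qlfqn ruvr
Hunk 5: at line 2 remove [ibt,atqz] add [eofe,ugnni] -> 11 lines: lawfc cdra eofe ugnni kcqpf inhku hiep qvh jthf qlfqn ruvr

Answer: lawfc
cdra
eofe
ugnni
kcqpf
inhku
hiep
qvh
jthf
qlfqn
ruvr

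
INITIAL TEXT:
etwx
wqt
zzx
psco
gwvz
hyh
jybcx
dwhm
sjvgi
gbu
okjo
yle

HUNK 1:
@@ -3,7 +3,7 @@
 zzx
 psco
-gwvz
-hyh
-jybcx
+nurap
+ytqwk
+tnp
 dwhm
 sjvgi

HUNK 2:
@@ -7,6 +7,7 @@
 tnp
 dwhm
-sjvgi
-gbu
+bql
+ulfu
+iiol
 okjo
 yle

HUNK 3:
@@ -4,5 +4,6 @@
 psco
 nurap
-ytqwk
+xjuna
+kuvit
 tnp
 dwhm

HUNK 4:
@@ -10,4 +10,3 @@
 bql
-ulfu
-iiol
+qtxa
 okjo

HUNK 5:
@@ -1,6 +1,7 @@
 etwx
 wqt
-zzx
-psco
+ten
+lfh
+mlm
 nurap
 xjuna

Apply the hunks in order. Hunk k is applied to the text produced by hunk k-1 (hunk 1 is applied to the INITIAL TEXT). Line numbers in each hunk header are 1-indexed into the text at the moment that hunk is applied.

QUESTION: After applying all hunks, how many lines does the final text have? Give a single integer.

Hunk 1: at line 3 remove [gwvz,hyh,jybcx] add [nurap,ytqwk,tnp] -> 12 lines: etwx wqt zzx psco nurap ytqwk tnp dwhm sjvgi gbu okjo yle
Hunk 2: at line 7 remove [sjvgi,gbu] add [bql,ulfu,iiol] -> 13 lines: etwx wqt zzx psco nurap ytqwk tnp dwhm bql ulfu iiol okjo yle
Hunk 3: at line 4 remove [ytqwk] add [xjuna,kuvit] -> 14 lines: etwx wqt zzx psco nurap xjuna kuvit tnp dwhm bql ulfu iiol okjo yle
Hunk 4: at line 10 remove [ulfu,iiol] add [qtxa] -> 13 lines: etwx wqt zzx psco nurap xjuna kuvit tnp dwhm bql qtxa okjo yle
Hunk 5: at line 1 remove [zzx,psco] add [ten,lfh,mlm] -> 14 lines: etwx wqt ten lfh mlm nurap xjuna kuvit tnp dwhm bql qtxa okjo yle
Final line count: 14

Answer: 14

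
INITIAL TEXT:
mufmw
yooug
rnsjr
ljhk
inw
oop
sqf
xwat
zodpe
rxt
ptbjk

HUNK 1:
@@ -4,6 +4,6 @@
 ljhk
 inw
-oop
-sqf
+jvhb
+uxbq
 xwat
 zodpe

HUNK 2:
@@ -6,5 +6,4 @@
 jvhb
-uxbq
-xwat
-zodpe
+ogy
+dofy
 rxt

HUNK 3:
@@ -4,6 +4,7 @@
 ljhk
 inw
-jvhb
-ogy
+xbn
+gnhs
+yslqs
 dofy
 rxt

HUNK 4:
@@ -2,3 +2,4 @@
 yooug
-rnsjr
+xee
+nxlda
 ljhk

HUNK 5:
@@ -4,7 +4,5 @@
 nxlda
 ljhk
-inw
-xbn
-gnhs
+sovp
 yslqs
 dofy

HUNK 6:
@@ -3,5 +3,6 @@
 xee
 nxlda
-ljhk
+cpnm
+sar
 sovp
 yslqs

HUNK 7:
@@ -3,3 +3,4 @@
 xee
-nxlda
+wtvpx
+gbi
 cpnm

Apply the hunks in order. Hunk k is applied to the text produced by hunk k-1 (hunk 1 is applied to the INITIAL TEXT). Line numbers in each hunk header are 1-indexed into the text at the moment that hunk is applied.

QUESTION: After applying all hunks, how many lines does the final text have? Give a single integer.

Hunk 1: at line 4 remove [oop,sqf] add [jvhb,uxbq] -> 11 lines: mufmw yooug rnsjr ljhk inw jvhb uxbq xwat zodpe rxt ptbjk
Hunk 2: at line 6 remove [uxbq,xwat,zodpe] add [ogy,dofy] -> 10 lines: mufmw yooug rnsjr ljhk inw jvhb ogy dofy rxt ptbjk
Hunk 3: at line 4 remove [jvhb,ogy] add [xbn,gnhs,yslqs] -> 11 lines: mufmw yooug rnsjr ljhk inw xbn gnhs yslqs dofy rxt ptbjk
Hunk 4: at line 2 remove [rnsjr] add [xee,nxlda] -> 12 lines: mufmw yooug xee nxlda ljhk inw xbn gnhs yslqs dofy rxt ptbjk
Hunk 5: at line 4 remove [inw,xbn,gnhs] add [sovp] -> 10 lines: mufmw yooug xee nxlda ljhk sovp yslqs dofy rxt ptbjk
Hunk 6: at line 3 remove [ljhk] add [cpnm,sar] -> 11 lines: mufmw yooug xee nxlda cpnm sar sovp yslqs dofy rxt ptbjk
Hunk 7: at line 3 remove [nxlda] add [wtvpx,gbi] -> 12 lines: mufmw yooug xee wtvpx gbi cpnm sar sovp yslqs dofy rxt ptbjk
Final line count: 12

Answer: 12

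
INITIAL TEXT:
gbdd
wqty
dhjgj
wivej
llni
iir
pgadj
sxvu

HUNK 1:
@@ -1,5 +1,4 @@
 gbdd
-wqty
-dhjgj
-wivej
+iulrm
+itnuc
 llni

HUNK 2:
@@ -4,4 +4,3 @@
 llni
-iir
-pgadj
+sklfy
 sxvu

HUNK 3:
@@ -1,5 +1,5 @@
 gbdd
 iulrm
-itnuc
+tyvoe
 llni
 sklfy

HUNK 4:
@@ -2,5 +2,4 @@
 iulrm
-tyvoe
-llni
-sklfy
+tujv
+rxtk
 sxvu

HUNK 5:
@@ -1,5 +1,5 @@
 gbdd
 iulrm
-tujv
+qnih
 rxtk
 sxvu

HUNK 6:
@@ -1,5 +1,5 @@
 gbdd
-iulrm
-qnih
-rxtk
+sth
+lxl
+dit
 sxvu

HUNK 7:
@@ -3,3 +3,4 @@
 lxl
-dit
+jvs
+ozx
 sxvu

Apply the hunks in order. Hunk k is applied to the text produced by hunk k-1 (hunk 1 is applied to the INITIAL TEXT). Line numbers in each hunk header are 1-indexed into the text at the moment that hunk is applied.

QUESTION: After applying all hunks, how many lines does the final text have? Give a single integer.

Hunk 1: at line 1 remove [wqty,dhjgj,wivej] add [iulrm,itnuc] -> 7 lines: gbdd iulrm itnuc llni iir pgadj sxvu
Hunk 2: at line 4 remove [iir,pgadj] add [sklfy] -> 6 lines: gbdd iulrm itnuc llni sklfy sxvu
Hunk 3: at line 1 remove [itnuc] add [tyvoe] -> 6 lines: gbdd iulrm tyvoe llni sklfy sxvu
Hunk 4: at line 2 remove [tyvoe,llni,sklfy] add [tujv,rxtk] -> 5 lines: gbdd iulrm tujv rxtk sxvu
Hunk 5: at line 1 remove [tujv] add [qnih] -> 5 lines: gbdd iulrm qnih rxtk sxvu
Hunk 6: at line 1 remove [iulrm,qnih,rxtk] add [sth,lxl,dit] -> 5 lines: gbdd sth lxl dit sxvu
Hunk 7: at line 3 remove [dit] add [jvs,ozx] -> 6 lines: gbdd sth lxl jvs ozx sxvu
Final line count: 6

Answer: 6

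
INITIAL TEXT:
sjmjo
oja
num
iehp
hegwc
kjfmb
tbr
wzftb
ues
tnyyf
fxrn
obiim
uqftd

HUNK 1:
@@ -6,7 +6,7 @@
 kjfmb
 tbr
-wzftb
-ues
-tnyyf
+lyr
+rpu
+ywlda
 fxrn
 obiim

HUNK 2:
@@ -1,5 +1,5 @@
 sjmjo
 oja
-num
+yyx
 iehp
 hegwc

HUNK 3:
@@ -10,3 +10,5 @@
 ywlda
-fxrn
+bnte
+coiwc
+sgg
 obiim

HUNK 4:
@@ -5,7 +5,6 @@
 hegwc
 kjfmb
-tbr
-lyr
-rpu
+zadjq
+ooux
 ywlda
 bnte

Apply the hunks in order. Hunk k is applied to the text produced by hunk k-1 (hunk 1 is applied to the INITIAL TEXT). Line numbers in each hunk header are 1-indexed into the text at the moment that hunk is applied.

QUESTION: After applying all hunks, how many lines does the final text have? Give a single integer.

Hunk 1: at line 6 remove [wzftb,ues,tnyyf] add [lyr,rpu,ywlda] -> 13 lines: sjmjo oja num iehp hegwc kjfmb tbr lyr rpu ywlda fxrn obiim uqftd
Hunk 2: at line 1 remove [num] add [yyx] -> 13 lines: sjmjo oja yyx iehp hegwc kjfmb tbr lyr rpu ywlda fxrn obiim uqftd
Hunk 3: at line 10 remove [fxrn] add [bnte,coiwc,sgg] -> 15 lines: sjmjo oja yyx iehp hegwc kjfmb tbr lyr rpu ywlda bnte coiwc sgg obiim uqftd
Hunk 4: at line 5 remove [tbr,lyr,rpu] add [zadjq,ooux] -> 14 lines: sjmjo oja yyx iehp hegwc kjfmb zadjq ooux ywlda bnte coiwc sgg obiim uqftd
Final line count: 14

Answer: 14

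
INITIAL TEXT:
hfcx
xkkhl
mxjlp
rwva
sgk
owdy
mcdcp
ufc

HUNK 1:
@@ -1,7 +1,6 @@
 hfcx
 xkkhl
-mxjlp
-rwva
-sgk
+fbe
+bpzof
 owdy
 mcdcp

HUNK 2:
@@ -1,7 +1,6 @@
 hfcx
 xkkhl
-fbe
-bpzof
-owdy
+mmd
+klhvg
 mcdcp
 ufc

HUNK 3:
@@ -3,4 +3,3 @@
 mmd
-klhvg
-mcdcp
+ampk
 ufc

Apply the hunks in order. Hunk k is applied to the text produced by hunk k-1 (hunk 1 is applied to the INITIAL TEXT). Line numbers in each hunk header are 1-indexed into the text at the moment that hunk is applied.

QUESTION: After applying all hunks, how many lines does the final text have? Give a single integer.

Hunk 1: at line 1 remove [mxjlp,rwva,sgk] add [fbe,bpzof] -> 7 lines: hfcx xkkhl fbe bpzof owdy mcdcp ufc
Hunk 2: at line 1 remove [fbe,bpzof,owdy] add [mmd,klhvg] -> 6 lines: hfcx xkkhl mmd klhvg mcdcp ufc
Hunk 3: at line 3 remove [klhvg,mcdcp] add [ampk] -> 5 lines: hfcx xkkhl mmd ampk ufc
Final line count: 5

Answer: 5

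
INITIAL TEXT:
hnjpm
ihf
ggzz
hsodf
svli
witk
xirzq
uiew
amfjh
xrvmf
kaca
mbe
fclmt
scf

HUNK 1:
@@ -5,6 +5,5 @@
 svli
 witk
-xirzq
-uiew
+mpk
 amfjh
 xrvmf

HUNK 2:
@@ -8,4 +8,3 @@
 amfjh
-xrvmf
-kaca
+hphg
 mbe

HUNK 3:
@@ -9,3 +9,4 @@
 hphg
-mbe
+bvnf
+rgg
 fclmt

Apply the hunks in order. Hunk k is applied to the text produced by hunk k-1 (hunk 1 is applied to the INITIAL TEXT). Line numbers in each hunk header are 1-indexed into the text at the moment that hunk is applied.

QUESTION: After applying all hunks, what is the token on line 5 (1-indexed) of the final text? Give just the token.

Answer: svli

Derivation:
Hunk 1: at line 5 remove [xirzq,uiew] add [mpk] -> 13 lines: hnjpm ihf ggzz hsodf svli witk mpk amfjh xrvmf kaca mbe fclmt scf
Hunk 2: at line 8 remove [xrvmf,kaca] add [hphg] -> 12 lines: hnjpm ihf ggzz hsodf svli witk mpk amfjh hphg mbe fclmt scf
Hunk 3: at line 9 remove [mbe] add [bvnf,rgg] -> 13 lines: hnjpm ihf ggzz hsodf svli witk mpk amfjh hphg bvnf rgg fclmt scf
Final line 5: svli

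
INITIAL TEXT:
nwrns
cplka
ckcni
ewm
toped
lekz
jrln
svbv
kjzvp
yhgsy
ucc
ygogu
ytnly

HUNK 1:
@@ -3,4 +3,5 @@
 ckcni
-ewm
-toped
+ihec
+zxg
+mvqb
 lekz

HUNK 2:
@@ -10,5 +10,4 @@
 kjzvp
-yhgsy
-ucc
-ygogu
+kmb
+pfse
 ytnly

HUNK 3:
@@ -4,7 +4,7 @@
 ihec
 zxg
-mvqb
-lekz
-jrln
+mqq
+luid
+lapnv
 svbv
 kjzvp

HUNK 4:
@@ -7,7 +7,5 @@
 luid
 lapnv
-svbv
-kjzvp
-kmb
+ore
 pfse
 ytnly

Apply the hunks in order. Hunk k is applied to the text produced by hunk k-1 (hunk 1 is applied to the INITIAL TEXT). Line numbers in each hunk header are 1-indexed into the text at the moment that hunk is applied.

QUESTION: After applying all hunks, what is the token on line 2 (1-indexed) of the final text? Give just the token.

Hunk 1: at line 3 remove [ewm,toped] add [ihec,zxg,mvqb] -> 14 lines: nwrns cplka ckcni ihec zxg mvqb lekz jrln svbv kjzvp yhgsy ucc ygogu ytnly
Hunk 2: at line 10 remove [yhgsy,ucc,ygogu] add [kmb,pfse] -> 13 lines: nwrns cplka ckcni ihec zxg mvqb lekz jrln svbv kjzvp kmb pfse ytnly
Hunk 3: at line 4 remove [mvqb,lekz,jrln] add [mqq,luid,lapnv] -> 13 lines: nwrns cplka ckcni ihec zxg mqq luid lapnv svbv kjzvp kmb pfse ytnly
Hunk 4: at line 7 remove [svbv,kjzvp,kmb] add [ore] -> 11 lines: nwrns cplka ckcni ihec zxg mqq luid lapnv ore pfse ytnly
Final line 2: cplka

Answer: cplka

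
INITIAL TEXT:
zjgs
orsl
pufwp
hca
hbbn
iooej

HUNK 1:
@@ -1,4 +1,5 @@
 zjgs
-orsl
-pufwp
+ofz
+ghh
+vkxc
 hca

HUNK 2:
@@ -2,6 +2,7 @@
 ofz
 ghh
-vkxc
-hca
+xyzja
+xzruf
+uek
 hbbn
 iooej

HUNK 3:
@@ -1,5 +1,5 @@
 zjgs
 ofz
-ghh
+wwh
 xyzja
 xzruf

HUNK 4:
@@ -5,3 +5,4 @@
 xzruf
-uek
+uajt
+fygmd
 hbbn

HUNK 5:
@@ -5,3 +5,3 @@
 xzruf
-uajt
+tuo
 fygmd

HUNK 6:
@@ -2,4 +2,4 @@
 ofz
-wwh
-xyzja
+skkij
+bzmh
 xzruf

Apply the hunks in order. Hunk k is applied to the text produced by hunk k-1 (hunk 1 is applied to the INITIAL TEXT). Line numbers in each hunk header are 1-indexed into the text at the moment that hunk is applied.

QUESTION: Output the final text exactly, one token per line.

Answer: zjgs
ofz
skkij
bzmh
xzruf
tuo
fygmd
hbbn
iooej

Derivation:
Hunk 1: at line 1 remove [orsl,pufwp] add [ofz,ghh,vkxc] -> 7 lines: zjgs ofz ghh vkxc hca hbbn iooej
Hunk 2: at line 2 remove [vkxc,hca] add [xyzja,xzruf,uek] -> 8 lines: zjgs ofz ghh xyzja xzruf uek hbbn iooej
Hunk 3: at line 1 remove [ghh] add [wwh] -> 8 lines: zjgs ofz wwh xyzja xzruf uek hbbn iooej
Hunk 4: at line 5 remove [uek] add [uajt,fygmd] -> 9 lines: zjgs ofz wwh xyzja xzruf uajt fygmd hbbn iooej
Hunk 5: at line 5 remove [uajt] add [tuo] -> 9 lines: zjgs ofz wwh xyzja xzruf tuo fygmd hbbn iooej
Hunk 6: at line 2 remove [wwh,xyzja] add [skkij,bzmh] -> 9 lines: zjgs ofz skkij bzmh xzruf tuo fygmd hbbn iooej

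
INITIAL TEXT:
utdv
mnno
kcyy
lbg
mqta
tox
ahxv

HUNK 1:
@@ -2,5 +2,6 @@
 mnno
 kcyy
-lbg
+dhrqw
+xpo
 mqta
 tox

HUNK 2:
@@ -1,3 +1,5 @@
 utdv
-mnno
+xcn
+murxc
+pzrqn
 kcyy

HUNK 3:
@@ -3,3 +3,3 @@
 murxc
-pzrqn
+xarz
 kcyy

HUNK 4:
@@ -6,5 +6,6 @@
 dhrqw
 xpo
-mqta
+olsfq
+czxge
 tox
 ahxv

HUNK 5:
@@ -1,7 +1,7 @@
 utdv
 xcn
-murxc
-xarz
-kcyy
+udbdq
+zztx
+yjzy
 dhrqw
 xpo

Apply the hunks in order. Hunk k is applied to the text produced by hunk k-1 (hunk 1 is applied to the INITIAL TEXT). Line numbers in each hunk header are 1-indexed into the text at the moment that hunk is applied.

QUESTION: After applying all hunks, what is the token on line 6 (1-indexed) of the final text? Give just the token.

Hunk 1: at line 2 remove [lbg] add [dhrqw,xpo] -> 8 lines: utdv mnno kcyy dhrqw xpo mqta tox ahxv
Hunk 2: at line 1 remove [mnno] add [xcn,murxc,pzrqn] -> 10 lines: utdv xcn murxc pzrqn kcyy dhrqw xpo mqta tox ahxv
Hunk 3: at line 3 remove [pzrqn] add [xarz] -> 10 lines: utdv xcn murxc xarz kcyy dhrqw xpo mqta tox ahxv
Hunk 4: at line 6 remove [mqta] add [olsfq,czxge] -> 11 lines: utdv xcn murxc xarz kcyy dhrqw xpo olsfq czxge tox ahxv
Hunk 5: at line 1 remove [murxc,xarz,kcyy] add [udbdq,zztx,yjzy] -> 11 lines: utdv xcn udbdq zztx yjzy dhrqw xpo olsfq czxge tox ahxv
Final line 6: dhrqw

Answer: dhrqw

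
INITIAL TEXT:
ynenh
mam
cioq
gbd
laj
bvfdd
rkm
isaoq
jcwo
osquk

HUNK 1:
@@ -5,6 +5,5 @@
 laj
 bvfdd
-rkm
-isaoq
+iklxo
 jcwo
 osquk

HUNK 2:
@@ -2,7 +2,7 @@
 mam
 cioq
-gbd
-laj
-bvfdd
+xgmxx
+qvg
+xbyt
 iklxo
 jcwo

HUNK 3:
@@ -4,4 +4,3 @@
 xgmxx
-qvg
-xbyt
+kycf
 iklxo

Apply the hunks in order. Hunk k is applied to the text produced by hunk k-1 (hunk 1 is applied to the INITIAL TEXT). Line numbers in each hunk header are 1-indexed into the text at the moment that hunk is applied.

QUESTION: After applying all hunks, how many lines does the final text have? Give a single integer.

Hunk 1: at line 5 remove [rkm,isaoq] add [iklxo] -> 9 lines: ynenh mam cioq gbd laj bvfdd iklxo jcwo osquk
Hunk 2: at line 2 remove [gbd,laj,bvfdd] add [xgmxx,qvg,xbyt] -> 9 lines: ynenh mam cioq xgmxx qvg xbyt iklxo jcwo osquk
Hunk 3: at line 4 remove [qvg,xbyt] add [kycf] -> 8 lines: ynenh mam cioq xgmxx kycf iklxo jcwo osquk
Final line count: 8

Answer: 8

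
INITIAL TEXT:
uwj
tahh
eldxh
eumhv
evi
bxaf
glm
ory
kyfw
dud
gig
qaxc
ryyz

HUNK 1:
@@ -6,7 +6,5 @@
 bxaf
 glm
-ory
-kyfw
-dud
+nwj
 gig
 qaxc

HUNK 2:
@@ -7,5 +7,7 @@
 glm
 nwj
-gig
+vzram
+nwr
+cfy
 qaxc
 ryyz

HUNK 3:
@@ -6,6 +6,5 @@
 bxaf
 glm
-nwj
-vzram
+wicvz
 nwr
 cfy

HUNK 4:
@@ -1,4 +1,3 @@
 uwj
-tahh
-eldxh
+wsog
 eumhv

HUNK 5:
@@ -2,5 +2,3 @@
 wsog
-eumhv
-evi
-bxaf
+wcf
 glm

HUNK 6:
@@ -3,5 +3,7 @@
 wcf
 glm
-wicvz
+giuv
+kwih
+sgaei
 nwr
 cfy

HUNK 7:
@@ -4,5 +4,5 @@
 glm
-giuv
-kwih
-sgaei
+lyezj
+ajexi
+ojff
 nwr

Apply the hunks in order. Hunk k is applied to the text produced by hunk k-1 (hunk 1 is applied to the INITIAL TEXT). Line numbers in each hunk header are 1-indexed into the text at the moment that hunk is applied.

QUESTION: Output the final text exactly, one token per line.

Hunk 1: at line 6 remove [ory,kyfw,dud] add [nwj] -> 11 lines: uwj tahh eldxh eumhv evi bxaf glm nwj gig qaxc ryyz
Hunk 2: at line 7 remove [gig] add [vzram,nwr,cfy] -> 13 lines: uwj tahh eldxh eumhv evi bxaf glm nwj vzram nwr cfy qaxc ryyz
Hunk 3: at line 6 remove [nwj,vzram] add [wicvz] -> 12 lines: uwj tahh eldxh eumhv evi bxaf glm wicvz nwr cfy qaxc ryyz
Hunk 4: at line 1 remove [tahh,eldxh] add [wsog] -> 11 lines: uwj wsog eumhv evi bxaf glm wicvz nwr cfy qaxc ryyz
Hunk 5: at line 2 remove [eumhv,evi,bxaf] add [wcf] -> 9 lines: uwj wsog wcf glm wicvz nwr cfy qaxc ryyz
Hunk 6: at line 3 remove [wicvz] add [giuv,kwih,sgaei] -> 11 lines: uwj wsog wcf glm giuv kwih sgaei nwr cfy qaxc ryyz
Hunk 7: at line 4 remove [giuv,kwih,sgaei] add [lyezj,ajexi,ojff] -> 11 lines: uwj wsog wcf glm lyezj ajexi ojff nwr cfy qaxc ryyz

Answer: uwj
wsog
wcf
glm
lyezj
ajexi
ojff
nwr
cfy
qaxc
ryyz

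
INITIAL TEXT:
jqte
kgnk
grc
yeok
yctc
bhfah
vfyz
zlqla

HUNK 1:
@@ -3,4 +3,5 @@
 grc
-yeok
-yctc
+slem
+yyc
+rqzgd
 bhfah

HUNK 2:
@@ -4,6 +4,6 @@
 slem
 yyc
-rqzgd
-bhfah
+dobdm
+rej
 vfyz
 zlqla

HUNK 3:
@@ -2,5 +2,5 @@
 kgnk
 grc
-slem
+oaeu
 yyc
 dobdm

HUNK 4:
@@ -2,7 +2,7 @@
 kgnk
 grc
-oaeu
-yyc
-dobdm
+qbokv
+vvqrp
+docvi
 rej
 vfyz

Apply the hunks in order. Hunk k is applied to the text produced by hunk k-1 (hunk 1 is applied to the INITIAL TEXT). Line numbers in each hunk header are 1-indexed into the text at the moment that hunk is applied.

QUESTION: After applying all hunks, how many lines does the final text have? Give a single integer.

Answer: 9

Derivation:
Hunk 1: at line 3 remove [yeok,yctc] add [slem,yyc,rqzgd] -> 9 lines: jqte kgnk grc slem yyc rqzgd bhfah vfyz zlqla
Hunk 2: at line 4 remove [rqzgd,bhfah] add [dobdm,rej] -> 9 lines: jqte kgnk grc slem yyc dobdm rej vfyz zlqla
Hunk 3: at line 2 remove [slem] add [oaeu] -> 9 lines: jqte kgnk grc oaeu yyc dobdm rej vfyz zlqla
Hunk 4: at line 2 remove [oaeu,yyc,dobdm] add [qbokv,vvqrp,docvi] -> 9 lines: jqte kgnk grc qbokv vvqrp docvi rej vfyz zlqla
Final line count: 9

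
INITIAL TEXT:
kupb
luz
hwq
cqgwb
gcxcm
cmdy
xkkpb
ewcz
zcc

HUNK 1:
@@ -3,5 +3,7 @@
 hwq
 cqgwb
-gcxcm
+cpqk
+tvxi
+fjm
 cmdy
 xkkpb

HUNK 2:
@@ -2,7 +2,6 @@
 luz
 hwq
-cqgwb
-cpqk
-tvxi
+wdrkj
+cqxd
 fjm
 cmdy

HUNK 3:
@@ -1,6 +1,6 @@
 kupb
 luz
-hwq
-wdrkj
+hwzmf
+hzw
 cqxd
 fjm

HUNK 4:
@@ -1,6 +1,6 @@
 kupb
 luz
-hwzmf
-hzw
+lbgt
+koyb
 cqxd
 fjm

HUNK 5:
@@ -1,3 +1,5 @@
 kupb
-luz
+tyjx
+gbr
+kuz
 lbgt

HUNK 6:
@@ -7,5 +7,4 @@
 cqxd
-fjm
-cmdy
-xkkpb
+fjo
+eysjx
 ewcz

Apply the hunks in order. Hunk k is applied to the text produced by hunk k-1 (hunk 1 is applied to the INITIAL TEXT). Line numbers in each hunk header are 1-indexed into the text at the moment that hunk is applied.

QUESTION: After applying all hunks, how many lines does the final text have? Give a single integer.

Hunk 1: at line 3 remove [gcxcm] add [cpqk,tvxi,fjm] -> 11 lines: kupb luz hwq cqgwb cpqk tvxi fjm cmdy xkkpb ewcz zcc
Hunk 2: at line 2 remove [cqgwb,cpqk,tvxi] add [wdrkj,cqxd] -> 10 lines: kupb luz hwq wdrkj cqxd fjm cmdy xkkpb ewcz zcc
Hunk 3: at line 1 remove [hwq,wdrkj] add [hwzmf,hzw] -> 10 lines: kupb luz hwzmf hzw cqxd fjm cmdy xkkpb ewcz zcc
Hunk 4: at line 1 remove [hwzmf,hzw] add [lbgt,koyb] -> 10 lines: kupb luz lbgt koyb cqxd fjm cmdy xkkpb ewcz zcc
Hunk 5: at line 1 remove [luz] add [tyjx,gbr,kuz] -> 12 lines: kupb tyjx gbr kuz lbgt koyb cqxd fjm cmdy xkkpb ewcz zcc
Hunk 6: at line 7 remove [fjm,cmdy,xkkpb] add [fjo,eysjx] -> 11 lines: kupb tyjx gbr kuz lbgt koyb cqxd fjo eysjx ewcz zcc
Final line count: 11

Answer: 11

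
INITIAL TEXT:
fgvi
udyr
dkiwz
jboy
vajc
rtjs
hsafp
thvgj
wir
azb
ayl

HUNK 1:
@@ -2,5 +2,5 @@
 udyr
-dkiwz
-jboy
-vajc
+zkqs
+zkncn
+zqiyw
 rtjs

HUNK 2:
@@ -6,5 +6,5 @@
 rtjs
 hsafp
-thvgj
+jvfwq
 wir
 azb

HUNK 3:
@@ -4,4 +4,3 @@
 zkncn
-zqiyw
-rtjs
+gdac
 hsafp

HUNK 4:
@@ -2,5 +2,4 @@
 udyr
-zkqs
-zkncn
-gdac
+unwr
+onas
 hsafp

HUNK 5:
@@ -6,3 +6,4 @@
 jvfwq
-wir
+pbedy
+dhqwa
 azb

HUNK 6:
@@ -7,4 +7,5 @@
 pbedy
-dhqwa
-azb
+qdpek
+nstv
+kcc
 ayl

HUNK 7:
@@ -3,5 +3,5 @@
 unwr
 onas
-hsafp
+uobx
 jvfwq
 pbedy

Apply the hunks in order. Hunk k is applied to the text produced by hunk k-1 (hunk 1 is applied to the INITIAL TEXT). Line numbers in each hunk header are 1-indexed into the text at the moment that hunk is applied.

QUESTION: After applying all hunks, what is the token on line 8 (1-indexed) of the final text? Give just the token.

Answer: qdpek

Derivation:
Hunk 1: at line 2 remove [dkiwz,jboy,vajc] add [zkqs,zkncn,zqiyw] -> 11 lines: fgvi udyr zkqs zkncn zqiyw rtjs hsafp thvgj wir azb ayl
Hunk 2: at line 6 remove [thvgj] add [jvfwq] -> 11 lines: fgvi udyr zkqs zkncn zqiyw rtjs hsafp jvfwq wir azb ayl
Hunk 3: at line 4 remove [zqiyw,rtjs] add [gdac] -> 10 lines: fgvi udyr zkqs zkncn gdac hsafp jvfwq wir azb ayl
Hunk 4: at line 2 remove [zkqs,zkncn,gdac] add [unwr,onas] -> 9 lines: fgvi udyr unwr onas hsafp jvfwq wir azb ayl
Hunk 5: at line 6 remove [wir] add [pbedy,dhqwa] -> 10 lines: fgvi udyr unwr onas hsafp jvfwq pbedy dhqwa azb ayl
Hunk 6: at line 7 remove [dhqwa,azb] add [qdpek,nstv,kcc] -> 11 lines: fgvi udyr unwr onas hsafp jvfwq pbedy qdpek nstv kcc ayl
Hunk 7: at line 3 remove [hsafp] add [uobx] -> 11 lines: fgvi udyr unwr onas uobx jvfwq pbedy qdpek nstv kcc ayl
Final line 8: qdpek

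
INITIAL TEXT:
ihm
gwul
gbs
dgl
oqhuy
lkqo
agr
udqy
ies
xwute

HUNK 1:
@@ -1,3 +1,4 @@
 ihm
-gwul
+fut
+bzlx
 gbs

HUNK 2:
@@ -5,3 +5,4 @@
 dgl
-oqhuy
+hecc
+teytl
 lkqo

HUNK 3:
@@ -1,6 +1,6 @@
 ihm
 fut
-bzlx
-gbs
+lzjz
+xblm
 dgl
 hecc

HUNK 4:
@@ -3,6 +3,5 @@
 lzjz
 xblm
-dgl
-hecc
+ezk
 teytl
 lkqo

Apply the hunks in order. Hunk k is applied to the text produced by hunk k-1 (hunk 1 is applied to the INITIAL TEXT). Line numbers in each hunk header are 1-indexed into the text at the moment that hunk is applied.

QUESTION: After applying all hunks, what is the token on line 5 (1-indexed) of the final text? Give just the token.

Answer: ezk

Derivation:
Hunk 1: at line 1 remove [gwul] add [fut,bzlx] -> 11 lines: ihm fut bzlx gbs dgl oqhuy lkqo agr udqy ies xwute
Hunk 2: at line 5 remove [oqhuy] add [hecc,teytl] -> 12 lines: ihm fut bzlx gbs dgl hecc teytl lkqo agr udqy ies xwute
Hunk 3: at line 1 remove [bzlx,gbs] add [lzjz,xblm] -> 12 lines: ihm fut lzjz xblm dgl hecc teytl lkqo agr udqy ies xwute
Hunk 4: at line 3 remove [dgl,hecc] add [ezk] -> 11 lines: ihm fut lzjz xblm ezk teytl lkqo agr udqy ies xwute
Final line 5: ezk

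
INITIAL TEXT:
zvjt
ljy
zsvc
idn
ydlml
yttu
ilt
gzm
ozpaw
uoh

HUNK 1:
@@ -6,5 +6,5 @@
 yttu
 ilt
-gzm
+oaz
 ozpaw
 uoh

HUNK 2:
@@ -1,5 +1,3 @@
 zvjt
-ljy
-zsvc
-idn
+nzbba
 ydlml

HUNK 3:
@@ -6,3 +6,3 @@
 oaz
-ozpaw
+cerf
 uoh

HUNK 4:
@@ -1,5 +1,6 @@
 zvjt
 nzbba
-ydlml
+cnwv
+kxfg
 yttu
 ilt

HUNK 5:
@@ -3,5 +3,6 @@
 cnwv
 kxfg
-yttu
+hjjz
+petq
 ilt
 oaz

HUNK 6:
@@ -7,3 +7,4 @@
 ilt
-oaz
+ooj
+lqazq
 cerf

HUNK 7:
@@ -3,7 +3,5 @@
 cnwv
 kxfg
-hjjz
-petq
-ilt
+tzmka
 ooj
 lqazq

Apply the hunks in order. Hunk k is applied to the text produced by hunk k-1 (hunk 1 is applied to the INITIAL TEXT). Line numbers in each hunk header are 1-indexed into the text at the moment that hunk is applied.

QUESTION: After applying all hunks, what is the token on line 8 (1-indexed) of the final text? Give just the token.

Hunk 1: at line 6 remove [gzm] add [oaz] -> 10 lines: zvjt ljy zsvc idn ydlml yttu ilt oaz ozpaw uoh
Hunk 2: at line 1 remove [ljy,zsvc,idn] add [nzbba] -> 8 lines: zvjt nzbba ydlml yttu ilt oaz ozpaw uoh
Hunk 3: at line 6 remove [ozpaw] add [cerf] -> 8 lines: zvjt nzbba ydlml yttu ilt oaz cerf uoh
Hunk 4: at line 1 remove [ydlml] add [cnwv,kxfg] -> 9 lines: zvjt nzbba cnwv kxfg yttu ilt oaz cerf uoh
Hunk 5: at line 3 remove [yttu] add [hjjz,petq] -> 10 lines: zvjt nzbba cnwv kxfg hjjz petq ilt oaz cerf uoh
Hunk 6: at line 7 remove [oaz] add [ooj,lqazq] -> 11 lines: zvjt nzbba cnwv kxfg hjjz petq ilt ooj lqazq cerf uoh
Hunk 7: at line 3 remove [hjjz,petq,ilt] add [tzmka] -> 9 lines: zvjt nzbba cnwv kxfg tzmka ooj lqazq cerf uoh
Final line 8: cerf

Answer: cerf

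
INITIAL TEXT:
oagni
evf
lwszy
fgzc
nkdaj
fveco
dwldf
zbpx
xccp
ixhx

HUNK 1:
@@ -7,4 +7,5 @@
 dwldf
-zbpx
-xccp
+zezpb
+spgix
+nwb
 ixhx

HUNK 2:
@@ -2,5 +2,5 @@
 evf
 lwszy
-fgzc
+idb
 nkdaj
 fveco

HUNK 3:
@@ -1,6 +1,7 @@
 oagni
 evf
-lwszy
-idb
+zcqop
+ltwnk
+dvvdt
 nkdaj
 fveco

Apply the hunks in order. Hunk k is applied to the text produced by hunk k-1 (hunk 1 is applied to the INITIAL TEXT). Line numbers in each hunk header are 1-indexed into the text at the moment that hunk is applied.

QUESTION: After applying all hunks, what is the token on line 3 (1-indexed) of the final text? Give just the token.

Hunk 1: at line 7 remove [zbpx,xccp] add [zezpb,spgix,nwb] -> 11 lines: oagni evf lwszy fgzc nkdaj fveco dwldf zezpb spgix nwb ixhx
Hunk 2: at line 2 remove [fgzc] add [idb] -> 11 lines: oagni evf lwszy idb nkdaj fveco dwldf zezpb spgix nwb ixhx
Hunk 3: at line 1 remove [lwszy,idb] add [zcqop,ltwnk,dvvdt] -> 12 lines: oagni evf zcqop ltwnk dvvdt nkdaj fveco dwldf zezpb spgix nwb ixhx
Final line 3: zcqop

Answer: zcqop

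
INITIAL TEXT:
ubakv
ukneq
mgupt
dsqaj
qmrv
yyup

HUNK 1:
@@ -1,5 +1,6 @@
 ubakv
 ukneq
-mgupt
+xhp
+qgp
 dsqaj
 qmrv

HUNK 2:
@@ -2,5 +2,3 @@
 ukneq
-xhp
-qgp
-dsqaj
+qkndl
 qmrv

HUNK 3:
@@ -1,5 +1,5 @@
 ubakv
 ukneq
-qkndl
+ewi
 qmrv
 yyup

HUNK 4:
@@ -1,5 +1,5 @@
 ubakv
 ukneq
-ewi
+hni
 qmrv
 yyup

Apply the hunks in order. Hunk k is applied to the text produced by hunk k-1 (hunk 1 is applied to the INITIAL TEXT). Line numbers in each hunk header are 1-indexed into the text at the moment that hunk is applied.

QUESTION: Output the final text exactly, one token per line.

Hunk 1: at line 1 remove [mgupt] add [xhp,qgp] -> 7 lines: ubakv ukneq xhp qgp dsqaj qmrv yyup
Hunk 2: at line 2 remove [xhp,qgp,dsqaj] add [qkndl] -> 5 lines: ubakv ukneq qkndl qmrv yyup
Hunk 3: at line 1 remove [qkndl] add [ewi] -> 5 lines: ubakv ukneq ewi qmrv yyup
Hunk 4: at line 1 remove [ewi] add [hni] -> 5 lines: ubakv ukneq hni qmrv yyup

Answer: ubakv
ukneq
hni
qmrv
yyup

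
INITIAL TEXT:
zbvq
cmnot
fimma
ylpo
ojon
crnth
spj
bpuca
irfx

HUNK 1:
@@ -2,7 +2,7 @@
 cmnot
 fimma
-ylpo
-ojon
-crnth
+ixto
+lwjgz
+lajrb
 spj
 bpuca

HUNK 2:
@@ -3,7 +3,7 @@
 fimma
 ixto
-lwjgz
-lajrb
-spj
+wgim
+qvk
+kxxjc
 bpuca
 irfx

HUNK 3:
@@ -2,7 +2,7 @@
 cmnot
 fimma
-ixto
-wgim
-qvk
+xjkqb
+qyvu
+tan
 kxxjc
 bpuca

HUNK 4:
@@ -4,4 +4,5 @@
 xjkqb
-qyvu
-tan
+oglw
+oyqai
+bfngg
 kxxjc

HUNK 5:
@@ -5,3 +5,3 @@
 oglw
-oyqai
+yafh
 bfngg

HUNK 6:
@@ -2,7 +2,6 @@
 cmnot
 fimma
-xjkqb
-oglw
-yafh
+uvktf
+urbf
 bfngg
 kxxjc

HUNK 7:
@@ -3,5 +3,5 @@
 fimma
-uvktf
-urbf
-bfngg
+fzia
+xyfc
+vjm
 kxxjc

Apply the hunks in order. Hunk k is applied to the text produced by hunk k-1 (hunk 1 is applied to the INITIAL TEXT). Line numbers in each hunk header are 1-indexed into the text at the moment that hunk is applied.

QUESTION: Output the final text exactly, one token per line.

Answer: zbvq
cmnot
fimma
fzia
xyfc
vjm
kxxjc
bpuca
irfx

Derivation:
Hunk 1: at line 2 remove [ylpo,ojon,crnth] add [ixto,lwjgz,lajrb] -> 9 lines: zbvq cmnot fimma ixto lwjgz lajrb spj bpuca irfx
Hunk 2: at line 3 remove [lwjgz,lajrb,spj] add [wgim,qvk,kxxjc] -> 9 lines: zbvq cmnot fimma ixto wgim qvk kxxjc bpuca irfx
Hunk 3: at line 2 remove [ixto,wgim,qvk] add [xjkqb,qyvu,tan] -> 9 lines: zbvq cmnot fimma xjkqb qyvu tan kxxjc bpuca irfx
Hunk 4: at line 4 remove [qyvu,tan] add [oglw,oyqai,bfngg] -> 10 lines: zbvq cmnot fimma xjkqb oglw oyqai bfngg kxxjc bpuca irfx
Hunk 5: at line 5 remove [oyqai] add [yafh] -> 10 lines: zbvq cmnot fimma xjkqb oglw yafh bfngg kxxjc bpuca irfx
Hunk 6: at line 2 remove [xjkqb,oglw,yafh] add [uvktf,urbf] -> 9 lines: zbvq cmnot fimma uvktf urbf bfngg kxxjc bpuca irfx
Hunk 7: at line 3 remove [uvktf,urbf,bfngg] add [fzia,xyfc,vjm] -> 9 lines: zbvq cmnot fimma fzia xyfc vjm kxxjc bpuca irfx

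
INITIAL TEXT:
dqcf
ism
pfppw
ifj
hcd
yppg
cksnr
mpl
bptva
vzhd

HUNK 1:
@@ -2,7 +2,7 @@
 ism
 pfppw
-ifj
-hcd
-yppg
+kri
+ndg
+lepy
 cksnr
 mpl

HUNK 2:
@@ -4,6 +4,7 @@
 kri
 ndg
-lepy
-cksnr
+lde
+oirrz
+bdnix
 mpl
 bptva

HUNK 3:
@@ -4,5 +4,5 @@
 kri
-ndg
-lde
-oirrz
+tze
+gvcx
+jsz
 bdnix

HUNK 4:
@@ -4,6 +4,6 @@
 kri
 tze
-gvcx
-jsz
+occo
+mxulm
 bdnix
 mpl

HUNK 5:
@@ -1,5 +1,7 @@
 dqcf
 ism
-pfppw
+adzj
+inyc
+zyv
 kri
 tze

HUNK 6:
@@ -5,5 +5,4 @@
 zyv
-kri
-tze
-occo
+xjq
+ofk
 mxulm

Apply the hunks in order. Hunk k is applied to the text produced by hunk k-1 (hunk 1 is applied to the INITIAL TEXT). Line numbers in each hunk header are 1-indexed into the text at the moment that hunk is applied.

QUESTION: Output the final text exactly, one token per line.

Answer: dqcf
ism
adzj
inyc
zyv
xjq
ofk
mxulm
bdnix
mpl
bptva
vzhd

Derivation:
Hunk 1: at line 2 remove [ifj,hcd,yppg] add [kri,ndg,lepy] -> 10 lines: dqcf ism pfppw kri ndg lepy cksnr mpl bptva vzhd
Hunk 2: at line 4 remove [lepy,cksnr] add [lde,oirrz,bdnix] -> 11 lines: dqcf ism pfppw kri ndg lde oirrz bdnix mpl bptva vzhd
Hunk 3: at line 4 remove [ndg,lde,oirrz] add [tze,gvcx,jsz] -> 11 lines: dqcf ism pfppw kri tze gvcx jsz bdnix mpl bptva vzhd
Hunk 4: at line 4 remove [gvcx,jsz] add [occo,mxulm] -> 11 lines: dqcf ism pfppw kri tze occo mxulm bdnix mpl bptva vzhd
Hunk 5: at line 1 remove [pfppw] add [adzj,inyc,zyv] -> 13 lines: dqcf ism adzj inyc zyv kri tze occo mxulm bdnix mpl bptva vzhd
Hunk 6: at line 5 remove [kri,tze,occo] add [xjq,ofk] -> 12 lines: dqcf ism adzj inyc zyv xjq ofk mxulm bdnix mpl bptva vzhd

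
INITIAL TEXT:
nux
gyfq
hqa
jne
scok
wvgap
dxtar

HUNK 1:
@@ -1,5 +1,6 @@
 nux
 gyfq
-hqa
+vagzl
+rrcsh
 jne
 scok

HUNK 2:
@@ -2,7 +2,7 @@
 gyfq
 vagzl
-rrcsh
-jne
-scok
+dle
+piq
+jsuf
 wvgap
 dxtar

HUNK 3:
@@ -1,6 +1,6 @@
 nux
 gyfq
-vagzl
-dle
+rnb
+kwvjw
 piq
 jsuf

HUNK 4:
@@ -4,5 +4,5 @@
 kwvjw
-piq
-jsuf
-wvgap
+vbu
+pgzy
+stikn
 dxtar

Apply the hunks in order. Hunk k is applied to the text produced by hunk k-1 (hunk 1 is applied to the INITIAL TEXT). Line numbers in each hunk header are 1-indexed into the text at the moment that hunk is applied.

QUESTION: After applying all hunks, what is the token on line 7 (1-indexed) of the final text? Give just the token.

Answer: stikn

Derivation:
Hunk 1: at line 1 remove [hqa] add [vagzl,rrcsh] -> 8 lines: nux gyfq vagzl rrcsh jne scok wvgap dxtar
Hunk 2: at line 2 remove [rrcsh,jne,scok] add [dle,piq,jsuf] -> 8 lines: nux gyfq vagzl dle piq jsuf wvgap dxtar
Hunk 3: at line 1 remove [vagzl,dle] add [rnb,kwvjw] -> 8 lines: nux gyfq rnb kwvjw piq jsuf wvgap dxtar
Hunk 4: at line 4 remove [piq,jsuf,wvgap] add [vbu,pgzy,stikn] -> 8 lines: nux gyfq rnb kwvjw vbu pgzy stikn dxtar
Final line 7: stikn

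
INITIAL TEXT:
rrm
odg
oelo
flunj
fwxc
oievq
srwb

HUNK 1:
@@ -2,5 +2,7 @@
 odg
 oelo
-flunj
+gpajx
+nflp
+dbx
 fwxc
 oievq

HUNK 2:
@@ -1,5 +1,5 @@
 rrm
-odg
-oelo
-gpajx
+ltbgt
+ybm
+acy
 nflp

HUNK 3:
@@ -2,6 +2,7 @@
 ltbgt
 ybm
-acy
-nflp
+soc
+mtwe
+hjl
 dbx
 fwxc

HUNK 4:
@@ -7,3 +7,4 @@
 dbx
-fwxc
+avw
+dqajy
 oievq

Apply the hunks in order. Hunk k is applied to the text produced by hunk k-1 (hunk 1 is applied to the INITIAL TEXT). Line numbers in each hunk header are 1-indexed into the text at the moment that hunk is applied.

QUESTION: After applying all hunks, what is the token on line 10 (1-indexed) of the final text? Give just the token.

Hunk 1: at line 2 remove [flunj] add [gpajx,nflp,dbx] -> 9 lines: rrm odg oelo gpajx nflp dbx fwxc oievq srwb
Hunk 2: at line 1 remove [odg,oelo,gpajx] add [ltbgt,ybm,acy] -> 9 lines: rrm ltbgt ybm acy nflp dbx fwxc oievq srwb
Hunk 3: at line 2 remove [acy,nflp] add [soc,mtwe,hjl] -> 10 lines: rrm ltbgt ybm soc mtwe hjl dbx fwxc oievq srwb
Hunk 4: at line 7 remove [fwxc] add [avw,dqajy] -> 11 lines: rrm ltbgt ybm soc mtwe hjl dbx avw dqajy oievq srwb
Final line 10: oievq

Answer: oievq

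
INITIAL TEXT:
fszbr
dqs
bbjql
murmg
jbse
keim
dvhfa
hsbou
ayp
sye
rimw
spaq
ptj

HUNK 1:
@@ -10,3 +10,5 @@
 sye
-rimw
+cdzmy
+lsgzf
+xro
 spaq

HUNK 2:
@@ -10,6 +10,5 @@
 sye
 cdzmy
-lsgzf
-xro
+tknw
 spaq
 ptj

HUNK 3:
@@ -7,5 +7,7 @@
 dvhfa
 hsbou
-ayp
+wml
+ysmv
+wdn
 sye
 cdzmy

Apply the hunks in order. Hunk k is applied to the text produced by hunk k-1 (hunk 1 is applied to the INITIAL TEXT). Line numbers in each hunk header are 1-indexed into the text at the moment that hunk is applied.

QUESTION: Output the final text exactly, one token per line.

Answer: fszbr
dqs
bbjql
murmg
jbse
keim
dvhfa
hsbou
wml
ysmv
wdn
sye
cdzmy
tknw
spaq
ptj

Derivation:
Hunk 1: at line 10 remove [rimw] add [cdzmy,lsgzf,xro] -> 15 lines: fszbr dqs bbjql murmg jbse keim dvhfa hsbou ayp sye cdzmy lsgzf xro spaq ptj
Hunk 2: at line 10 remove [lsgzf,xro] add [tknw] -> 14 lines: fszbr dqs bbjql murmg jbse keim dvhfa hsbou ayp sye cdzmy tknw spaq ptj
Hunk 3: at line 7 remove [ayp] add [wml,ysmv,wdn] -> 16 lines: fszbr dqs bbjql murmg jbse keim dvhfa hsbou wml ysmv wdn sye cdzmy tknw spaq ptj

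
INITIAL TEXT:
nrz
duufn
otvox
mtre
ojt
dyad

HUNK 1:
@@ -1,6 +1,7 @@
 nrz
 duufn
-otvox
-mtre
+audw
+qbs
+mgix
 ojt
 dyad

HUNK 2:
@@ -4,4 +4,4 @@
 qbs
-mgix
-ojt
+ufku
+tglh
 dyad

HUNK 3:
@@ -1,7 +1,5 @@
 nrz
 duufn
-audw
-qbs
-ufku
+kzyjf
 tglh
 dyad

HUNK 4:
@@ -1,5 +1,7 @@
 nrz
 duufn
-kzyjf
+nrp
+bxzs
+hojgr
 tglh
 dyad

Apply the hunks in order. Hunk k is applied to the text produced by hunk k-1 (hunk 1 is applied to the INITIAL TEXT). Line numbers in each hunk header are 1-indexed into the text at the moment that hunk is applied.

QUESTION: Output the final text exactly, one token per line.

Hunk 1: at line 1 remove [otvox,mtre] add [audw,qbs,mgix] -> 7 lines: nrz duufn audw qbs mgix ojt dyad
Hunk 2: at line 4 remove [mgix,ojt] add [ufku,tglh] -> 7 lines: nrz duufn audw qbs ufku tglh dyad
Hunk 3: at line 1 remove [audw,qbs,ufku] add [kzyjf] -> 5 lines: nrz duufn kzyjf tglh dyad
Hunk 4: at line 1 remove [kzyjf] add [nrp,bxzs,hojgr] -> 7 lines: nrz duufn nrp bxzs hojgr tglh dyad

Answer: nrz
duufn
nrp
bxzs
hojgr
tglh
dyad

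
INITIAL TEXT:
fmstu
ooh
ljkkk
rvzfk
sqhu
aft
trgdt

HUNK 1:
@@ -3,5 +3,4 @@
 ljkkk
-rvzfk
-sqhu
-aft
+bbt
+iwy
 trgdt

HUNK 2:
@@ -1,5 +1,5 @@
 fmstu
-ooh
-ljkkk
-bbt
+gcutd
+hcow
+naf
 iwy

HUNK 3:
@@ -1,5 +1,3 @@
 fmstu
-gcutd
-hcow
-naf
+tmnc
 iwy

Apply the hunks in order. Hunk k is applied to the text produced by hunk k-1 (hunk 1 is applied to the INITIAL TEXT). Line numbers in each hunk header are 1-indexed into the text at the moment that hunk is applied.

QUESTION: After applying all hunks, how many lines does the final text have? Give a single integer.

Answer: 4

Derivation:
Hunk 1: at line 3 remove [rvzfk,sqhu,aft] add [bbt,iwy] -> 6 lines: fmstu ooh ljkkk bbt iwy trgdt
Hunk 2: at line 1 remove [ooh,ljkkk,bbt] add [gcutd,hcow,naf] -> 6 lines: fmstu gcutd hcow naf iwy trgdt
Hunk 3: at line 1 remove [gcutd,hcow,naf] add [tmnc] -> 4 lines: fmstu tmnc iwy trgdt
Final line count: 4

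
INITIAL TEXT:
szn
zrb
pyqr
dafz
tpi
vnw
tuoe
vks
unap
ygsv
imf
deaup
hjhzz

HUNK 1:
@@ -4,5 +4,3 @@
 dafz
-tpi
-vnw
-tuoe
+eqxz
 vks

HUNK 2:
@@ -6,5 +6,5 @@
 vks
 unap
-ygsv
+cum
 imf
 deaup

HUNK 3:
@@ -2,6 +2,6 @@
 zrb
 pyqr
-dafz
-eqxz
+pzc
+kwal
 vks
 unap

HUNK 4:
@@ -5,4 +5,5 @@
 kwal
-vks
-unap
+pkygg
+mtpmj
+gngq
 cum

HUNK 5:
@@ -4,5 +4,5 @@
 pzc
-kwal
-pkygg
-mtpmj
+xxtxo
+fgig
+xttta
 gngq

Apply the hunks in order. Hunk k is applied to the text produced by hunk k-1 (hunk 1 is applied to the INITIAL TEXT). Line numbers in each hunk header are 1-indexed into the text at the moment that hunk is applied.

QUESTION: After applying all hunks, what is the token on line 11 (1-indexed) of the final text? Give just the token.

Hunk 1: at line 4 remove [tpi,vnw,tuoe] add [eqxz] -> 11 lines: szn zrb pyqr dafz eqxz vks unap ygsv imf deaup hjhzz
Hunk 2: at line 6 remove [ygsv] add [cum] -> 11 lines: szn zrb pyqr dafz eqxz vks unap cum imf deaup hjhzz
Hunk 3: at line 2 remove [dafz,eqxz] add [pzc,kwal] -> 11 lines: szn zrb pyqr pzc kwal vks unap cum imf deaup hjhzz
Hunk 4: at line 5 remove [vks,unap] add [pkygg,mtpmj,gngq] -> 12 lines: szn zrb pyqr pzc kwal pkygg mtpmj gngq cum imf deaup hjhzz
Hunk 5: at line 4 remove [kwal,pkygg,mtpmj] add [xxtxo,fgig,xttta] -> 12 lines: szn zrb pyqr pzc xxtxo fgig xttta gngq cum imf deaup hjhzz
Final line 11: deaup

Answer: deaup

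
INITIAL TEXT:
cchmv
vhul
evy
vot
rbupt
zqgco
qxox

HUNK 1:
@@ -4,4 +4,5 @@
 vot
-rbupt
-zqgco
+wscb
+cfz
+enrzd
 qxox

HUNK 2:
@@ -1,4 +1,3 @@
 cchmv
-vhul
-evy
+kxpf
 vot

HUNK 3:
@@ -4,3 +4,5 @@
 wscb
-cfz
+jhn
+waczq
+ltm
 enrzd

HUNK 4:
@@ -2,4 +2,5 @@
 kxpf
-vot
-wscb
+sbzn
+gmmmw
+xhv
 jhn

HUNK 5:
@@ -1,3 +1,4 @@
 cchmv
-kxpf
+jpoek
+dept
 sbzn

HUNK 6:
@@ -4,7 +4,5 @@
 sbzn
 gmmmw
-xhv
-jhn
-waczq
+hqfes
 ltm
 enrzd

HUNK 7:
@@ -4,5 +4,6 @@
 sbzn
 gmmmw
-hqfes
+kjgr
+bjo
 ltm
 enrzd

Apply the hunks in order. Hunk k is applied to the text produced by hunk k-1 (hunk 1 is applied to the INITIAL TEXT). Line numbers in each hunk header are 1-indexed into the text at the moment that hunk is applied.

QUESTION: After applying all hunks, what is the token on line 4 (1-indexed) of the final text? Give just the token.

Hunk 1: at line 4 remove [rbupt,zqgco] add [wscb,cfz,enrzd] -> 8 lines: cchmv vhul evy vot wscb cfz enrzd qxox
Hunk 2: at line 1 remove [vhul,evy] add [kxpf] -> 7 lines: cchmv kxpf vot wscb cfz enrzd qxox
Hunk 3: at line 4 remove [cfz] add [jhn,waczq,ltm] -> 9 lines: cchmv kxpf vot wscb jhn waczq ltm enrzd qxox
Hunk 4: at line 2 remove [vot,wscb] add [sbzn,gmmmw,xhv] -> 10 lines: cchmv kxpf sbzn gmmmw xhv jhn waczq ltm enrzd qxox
Hunk 5: at line 1 remove [kxpf] add [jpoek,dept] -> 11 lines: cchmv jpoek dept sbzn gmmmw xhv jhn waczq ltm enrzd qxox
Hunk 6: at line 4 remove [xhv,jhn,waczq] add [hqfes] -> 9 lines: cchmv jpoek dept sbzn gmmmw hqfes ltm enrzd qxox
Hunk 7: at line 4 remove [hqfes] add [kjgr,bjo] -> 10 lines: cchmv jpoek dept sbzn gmmmw kjgr bjo ltm enrzd qxox
Final line 4: sbzn

Answer: sbzn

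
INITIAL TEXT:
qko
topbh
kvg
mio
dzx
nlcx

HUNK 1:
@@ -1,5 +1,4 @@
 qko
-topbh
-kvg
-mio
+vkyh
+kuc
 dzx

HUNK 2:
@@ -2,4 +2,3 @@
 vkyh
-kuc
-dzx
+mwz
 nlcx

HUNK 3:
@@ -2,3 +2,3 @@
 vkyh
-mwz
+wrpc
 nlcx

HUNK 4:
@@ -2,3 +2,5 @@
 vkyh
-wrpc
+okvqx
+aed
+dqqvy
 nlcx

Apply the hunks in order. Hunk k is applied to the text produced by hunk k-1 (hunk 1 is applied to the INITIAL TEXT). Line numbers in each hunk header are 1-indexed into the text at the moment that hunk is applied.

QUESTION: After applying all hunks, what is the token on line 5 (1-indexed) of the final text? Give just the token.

Hunk 1: at line 1 remove [topbh,kvg,mio] add [vkyh,kuc] -> 5 lines: qko vkyh kuc dzx nlcx
Hunk 2: at line 2 remove [kuc,dzx] add [mwz] -> 4 lines: qko vkyh mwz nlcx
Hunk 3: at line 2 remove [mwz] add [wrpc] -> 4 lines: qko vkyh wrpc nlcx
Hunk 4: at line 2 remove [wrpc] add [okvqx,aed,dqqvy] -> 6 lines: qko vkyh okvqx aed dqqvy nlcx
Final line 5: dqqvy

Answer: dqqvy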